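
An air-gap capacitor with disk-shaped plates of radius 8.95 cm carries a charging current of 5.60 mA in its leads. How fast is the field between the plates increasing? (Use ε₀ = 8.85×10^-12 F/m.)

2.51×10^10 V/(m·s)

Charge continuity gives I_d = I = 5.60×10^-3 A between the plates.
Since I_d = ε₀ A dE/dt, dE/dt = I_d/(ε₀A) = (5.60×10^-3)/((8.85×10^-12)(0.02516)) = 2.51×10^10 V/(m·s).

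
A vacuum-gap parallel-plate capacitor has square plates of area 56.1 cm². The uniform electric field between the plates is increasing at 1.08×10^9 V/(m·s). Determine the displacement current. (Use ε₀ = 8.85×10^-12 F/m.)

The displacement current is ε₀ times dΦ_E/dt = ε₀ A dE/dt = (8.85×10^-12)(5.61×10^-3)(1.08×10^9) = 5.36×10^-5 A.

5.36×10^-5 A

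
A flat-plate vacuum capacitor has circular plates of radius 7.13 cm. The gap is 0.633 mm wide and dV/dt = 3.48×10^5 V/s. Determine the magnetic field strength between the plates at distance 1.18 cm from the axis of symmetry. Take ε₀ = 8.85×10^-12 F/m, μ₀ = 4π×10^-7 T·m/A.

3.61×10^-11 T

With E = V/d, dE/dt = 5.498×10^8 V/(m·s) and πR² = 0.01597 m², giving I_d = ε₀ πR² dE/dt = 7.771×10^-5 A.
An Ampèrian loop of radius r encloses a fraction (r/R)² of I_d. Then B·2πr = μ₀ I_d (r/R)², giving B = μ₀ I_d r/(2πR²) = 3.61×10^-11 T.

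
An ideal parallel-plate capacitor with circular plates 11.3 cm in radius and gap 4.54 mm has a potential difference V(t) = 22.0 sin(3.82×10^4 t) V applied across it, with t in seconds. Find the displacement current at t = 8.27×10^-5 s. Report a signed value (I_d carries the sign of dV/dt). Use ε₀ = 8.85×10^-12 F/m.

C = ε₀A/d = (8.85×10^-12)(0.04011)/(4.54×10^-3) = 7.819×10^-11 F. dV/dt = V₀ω·cos(ωt); at ωt = 3.15914 rad this factor is -0.9998.
I_d = C dV/dt = (7.819×10^-11)(22.0)(3.82×10^4)(-0.9998) = -6.57×10^-5 A.

-6.57×10^-5 A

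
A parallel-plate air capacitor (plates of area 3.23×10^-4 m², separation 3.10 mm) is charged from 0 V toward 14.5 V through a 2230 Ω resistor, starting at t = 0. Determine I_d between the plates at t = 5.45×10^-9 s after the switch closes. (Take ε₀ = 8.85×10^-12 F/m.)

4.59×10^-4 A

C = ε₀A/d = (8.85×10^-12)(3.23×10^-4)/(3.10×10^-3) = 9.221×10^-13 F, so τ = RC = 2.056×10^-9 s.
The conduction current is I(t) = (V₀/R) e^(−t/τ), and the displacement current between the plates equals it.
t/τ = 2.651; I_d = (14.5/2230) · e^(−2.651) = (6.502×10^-3)(0.07058) = 4.59×10^-4 A.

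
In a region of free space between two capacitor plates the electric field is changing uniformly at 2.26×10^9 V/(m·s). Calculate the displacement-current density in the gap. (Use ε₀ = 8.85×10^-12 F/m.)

J_d = ε₀ ∂E/∂t, so J_d = 0.0200 A/m².

0.0200 A/m²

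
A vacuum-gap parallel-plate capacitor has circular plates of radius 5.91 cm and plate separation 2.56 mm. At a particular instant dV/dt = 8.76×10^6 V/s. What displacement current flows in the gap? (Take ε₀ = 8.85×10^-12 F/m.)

E = V/d so dE/dt = (dV/dt)/d = 3.422×10^9 V/(m·s), and I_d = ε₀ A dE/dt = (8.85×10^-12)(0.01097)(3.422×10^9) = 3.32×10^-4 A.

3.32×10^-4 A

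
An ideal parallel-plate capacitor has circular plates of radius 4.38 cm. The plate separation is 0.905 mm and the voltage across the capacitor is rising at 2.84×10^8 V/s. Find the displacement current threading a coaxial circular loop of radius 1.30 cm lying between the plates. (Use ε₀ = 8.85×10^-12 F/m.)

1.47×10^-3 A

I_d = C dV/dt with C = ε₀πR²/d = 5.894×10^-11 F, so I_d = (5.894×10^-11)(2.84×10^8) = 0.01674 A.
Since J_d is uniform, the enclosed fraction is (r/R)² = 0.08809, giving I_d,enc = 1.47×10^-3 A.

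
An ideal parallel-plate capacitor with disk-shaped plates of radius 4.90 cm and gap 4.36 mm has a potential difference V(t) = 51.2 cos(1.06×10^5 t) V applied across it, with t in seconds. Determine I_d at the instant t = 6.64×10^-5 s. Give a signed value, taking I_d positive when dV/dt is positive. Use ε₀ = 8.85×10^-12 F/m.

C = ε₀A/d = (8.85×10^-12)(7.543×10^-3)/(4.36×10^-3) = 1.531×10^-11 F. dV/dt = V₀ω·−sin(ωt); at ωt = 7.0384 rad this factor is -0.6854.
I_d = C dV/dt = (1.531×10^-11)(51.2)(1.06×10^5)(-0.6854) = -5.70×10^-5 A.

-5.70×10^-5 A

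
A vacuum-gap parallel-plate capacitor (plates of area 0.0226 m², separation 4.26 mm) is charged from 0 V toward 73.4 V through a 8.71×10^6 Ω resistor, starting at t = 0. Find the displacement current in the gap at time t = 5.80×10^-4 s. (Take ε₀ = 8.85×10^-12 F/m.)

2.04×10^-6 A

C = ε₀A/d = (8.85×10^-12)(0.0226)/(4.26×10^-3) = 4.695×10^-11 F, so τ = RC = 4.089×10^-4 s.
The conduction current is I(t) = (V₀/R) e^(−t/τ), and the displacement current between the plates equals it.
t/τ = 1.418; I_d = (73.4/8.71×10^6) · e^(−1.418) = (8.427×10^-6)(0.2422) = 2.04×10^-6 A.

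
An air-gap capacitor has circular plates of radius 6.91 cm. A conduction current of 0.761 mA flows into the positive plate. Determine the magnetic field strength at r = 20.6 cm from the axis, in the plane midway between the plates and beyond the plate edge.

7.39×10^-10 T

By continuity the displacement current in the gap matches the conduction current: I_d = 7.61×10^-4 A.
Outside the plates the loop encloses all of I_d, so B·2πr = μ₀ I_d and B = 7.39×10^-10 T.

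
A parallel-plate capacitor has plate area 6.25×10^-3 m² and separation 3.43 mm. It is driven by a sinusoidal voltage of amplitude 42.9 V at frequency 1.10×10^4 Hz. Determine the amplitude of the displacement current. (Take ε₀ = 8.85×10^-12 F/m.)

4.78×10^-5 A

(dE/dt)_max = V₀ω/d = 8.645×10^8 V/(m·s); ω = 2πf = 6.912×10^4 rad/s.
I_d,max = ε₀ A (dE/dt)_max = (8.85×10^-12)(6.25×10^-3)(8.645×10^8) = 4.78×10^-5 A.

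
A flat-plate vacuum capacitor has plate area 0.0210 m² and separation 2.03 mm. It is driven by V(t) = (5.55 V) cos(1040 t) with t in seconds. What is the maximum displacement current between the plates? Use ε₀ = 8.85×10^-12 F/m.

5.28×10^-7 A

The displacement current equals the conduction current C dV/dt, which peaks at C V₀ ω.
With C = ε₀A/d = (8.85×10^-12)(0.0210)/(2.03×10^-3) = 9.155×10^-11 F and ω = 1040 rad/s, I_d,max = (9.155×10^-11)(5.55)(1040) = 5.28×10^-7 A.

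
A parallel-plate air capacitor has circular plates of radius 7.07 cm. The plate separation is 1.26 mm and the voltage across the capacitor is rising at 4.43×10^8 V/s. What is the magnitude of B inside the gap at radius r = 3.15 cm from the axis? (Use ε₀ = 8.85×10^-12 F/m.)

6.16×10^-8 T

With E = V/d, dE/dt = 3.516×10^11 V/(m·s) and πR² = 0.01570 m², giving I_d = ε₀ πR² dE/dt = 0.04885 A.
An Ampèrian loop of radius r encloses a fraction (r/R)² of I_d. Then B·2πr = μ₀ I_d (r/R)², giving B = μ₀ I_d r/(2πR²) = 6.16×10^-8 T.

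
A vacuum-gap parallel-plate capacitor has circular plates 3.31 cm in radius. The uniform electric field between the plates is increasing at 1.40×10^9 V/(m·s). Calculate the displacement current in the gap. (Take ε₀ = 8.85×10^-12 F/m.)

With a uniform field, Φ_E = EA, so I_d = ε₀ A dE/dt = 4.26×10^-5 A.

4.26×10^-5 A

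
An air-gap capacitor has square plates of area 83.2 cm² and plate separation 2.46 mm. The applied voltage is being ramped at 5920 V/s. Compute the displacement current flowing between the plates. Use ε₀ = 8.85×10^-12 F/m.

1.77×10^-7 A

The displacement current equals the charging current C dV/dt. With C = ε₀A/d = (8.85×10^-12)(8.32×10^-3)/(2.46×10^-3) = 2.993×10^-11 F, I_d = (2.993×10^-11)(5920) = 1.77×10^-7 A.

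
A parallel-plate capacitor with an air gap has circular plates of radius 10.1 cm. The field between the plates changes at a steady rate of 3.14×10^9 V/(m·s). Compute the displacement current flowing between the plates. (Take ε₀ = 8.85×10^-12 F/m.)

With a uniform field, Φ_E = EA, so I_d = ε₀ A dE/dt = 8.91×10^-4 A.

8.91×10^-4 A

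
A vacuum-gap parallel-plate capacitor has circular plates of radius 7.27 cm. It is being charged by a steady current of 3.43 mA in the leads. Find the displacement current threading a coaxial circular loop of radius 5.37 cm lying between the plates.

Between the plates the displacement current equals the wire current: I_d = 3.43 mA = 3.43×10^-3 A.
Since J_d is uniform, the enclosed fraction is (r/R)² = 0.5456, giving I_d,enc = 1.87×10^-3 A.

1.87×10^-3 A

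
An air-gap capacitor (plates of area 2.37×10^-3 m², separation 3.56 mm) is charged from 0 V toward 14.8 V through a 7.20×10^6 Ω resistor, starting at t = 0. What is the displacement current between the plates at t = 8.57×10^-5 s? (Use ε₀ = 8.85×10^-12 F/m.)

C = ε₀A/d = (8.85×10^-12)(2.37×10^-3)/(3.56×10^-3) = 5.892×10^-12 F, so τ = RC = 4.242×10^-5 s.
The conduction current is I(t) = (V₀/R) e^(−t/τ), and the displacement current between the plates equals it.
t/τ = 2.020; I_d = (14.8/7.20×10^6) · e^(−2.020) = (2.056×10^-6)(0.1327) = 2.73×10^-7 A.

2.73×10^-7 A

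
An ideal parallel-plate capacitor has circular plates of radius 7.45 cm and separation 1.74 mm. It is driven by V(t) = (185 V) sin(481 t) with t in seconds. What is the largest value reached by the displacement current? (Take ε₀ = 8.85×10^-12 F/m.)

7.89×10^-6 A

C = ε₀A/d = (8.85×10^-12)(0.01744)/(1.74×10^-3) = 8.870×10^-11 F; ω = 481 rad/s.
I_d = C dV/dt, so |I_d|_max = C V₀ ω = (8.870×10^-11)(185)(481) = 7.89×10^-6 A.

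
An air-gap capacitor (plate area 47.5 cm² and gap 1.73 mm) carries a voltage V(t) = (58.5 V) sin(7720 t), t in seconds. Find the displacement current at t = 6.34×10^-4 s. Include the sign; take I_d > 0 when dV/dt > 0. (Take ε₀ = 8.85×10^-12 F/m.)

dE/dt = (V₀ω/d)·cos(ωt) with ωt = 4.89448 rad: (58.5)(7720)(0.1811)/(1.73×10^-3) = 4.728×10^7 V/(m·s).
I_d = ε₀ A dE/dt = (8.85×10^-12)(4.75×10^-3)(4.728×10^7) = 1.99×10^-6 A.

1.99×10^-6 A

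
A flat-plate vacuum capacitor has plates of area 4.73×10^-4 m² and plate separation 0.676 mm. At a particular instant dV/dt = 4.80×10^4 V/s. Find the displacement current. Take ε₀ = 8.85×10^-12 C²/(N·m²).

2.97×10^-7 A

The displacement current equals the charging current C dV/dt. With C = ε₀A/d = (8.85×10^-12)(4.73×10^-4)/(6.76×10^-4) = 6.192×10^-12 F, I_d = (6.192×10^-12)(4.80×10^4) = 2.97×10^-7 A.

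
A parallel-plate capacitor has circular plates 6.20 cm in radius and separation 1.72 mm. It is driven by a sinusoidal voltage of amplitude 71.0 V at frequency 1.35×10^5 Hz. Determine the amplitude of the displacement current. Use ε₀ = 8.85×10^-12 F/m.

3.74×10^-3 A

(dE/dt)_max = V₀ω/d = 3.501×10^10 V/(m·s); ω = 2πf = 8.482×10^5 rad/s.
I_d,max = ε₀ A (dE/dt)_max = (8.85×10^-12)(0.01208)(3.501×10^10) = 3.74×10^-3 A.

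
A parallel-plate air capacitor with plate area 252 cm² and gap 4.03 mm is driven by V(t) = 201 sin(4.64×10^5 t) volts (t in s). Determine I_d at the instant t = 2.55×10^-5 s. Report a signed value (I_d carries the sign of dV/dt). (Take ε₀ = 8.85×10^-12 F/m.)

3.83×10^-3 A

dV/dt = (201)(4.64×10^5)·cos(11.832) = 6.923×10^7 V/s.
I_d = C dV/dt with C = ε₀A/d = (8.85×10^-12)(0.0252)/(4.03×10^-3) = 5.534×10^-11 F, so I_d = (5.534×10^-11)(6.923×10^7) = 3.83×10^-3 A.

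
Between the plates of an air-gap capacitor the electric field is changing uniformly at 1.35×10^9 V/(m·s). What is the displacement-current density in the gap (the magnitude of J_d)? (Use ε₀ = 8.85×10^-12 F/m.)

J_d = ε₀ ∂E/∂t, so J_d = 0.0119 A/m².

0.0119 A/m²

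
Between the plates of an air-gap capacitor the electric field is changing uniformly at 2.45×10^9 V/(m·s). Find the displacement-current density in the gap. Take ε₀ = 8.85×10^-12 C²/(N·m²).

J_d = ε₀ ∂E/∂t, so J_d = 0.0217 A/m².

0.0217 A/m²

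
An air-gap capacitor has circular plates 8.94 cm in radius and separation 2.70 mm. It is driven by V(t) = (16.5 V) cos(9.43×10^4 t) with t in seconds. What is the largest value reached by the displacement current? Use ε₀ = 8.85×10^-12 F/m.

1.28×10^-4 A

(dE/dt)_max = V₀ω/d = 5.763×10^8 V/(m·s); ω = 9.43×10^4 rad/s.
I_d,max = ε₀ A (dE/dt)_max = (8.85×10^-12)(0.02511)(5.763×10^8) = 1.28×10^-4 A.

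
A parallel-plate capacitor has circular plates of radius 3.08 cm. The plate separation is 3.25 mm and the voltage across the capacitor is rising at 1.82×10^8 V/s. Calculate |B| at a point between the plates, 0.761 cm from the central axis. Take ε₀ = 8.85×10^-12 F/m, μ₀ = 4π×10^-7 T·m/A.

2.37×10^-9 T

I_d = C dV/dt with C = ε₀πR²/d = 8.115×10^-12 F, so I_d = (8.115×10^-12)(1.82×10^8) = 1.477×10^-3 A.
∮B·dl = μ₀ I_d,enc with I_d,enc = I_d r²/R² = 9.017×10^-5 A; so B = μ₀ I_d,enc/(2πr) = 2.37×10^-9 T.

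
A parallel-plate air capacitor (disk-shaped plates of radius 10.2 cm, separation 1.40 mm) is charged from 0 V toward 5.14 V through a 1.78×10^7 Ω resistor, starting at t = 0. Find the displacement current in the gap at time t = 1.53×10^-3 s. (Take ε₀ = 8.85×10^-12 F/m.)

1.90×10^-7 A

C = ε₀A/d = (8.85×10^-12)(0.03269)/(1.40×10^-3) = 2.066×10^-10 F, so τ = RC = 3.677×10^-3 s.
The conduction current is I(t) = (V₀/R) e^(−t/τ), and the displacement current between the plates equals it.
t/τ = 0.4161; I_d = (5.14/1.78×10^7) · e^(−0.4161) = (2.888×10^-7)(0.6596) = 1.90×10^-7 A.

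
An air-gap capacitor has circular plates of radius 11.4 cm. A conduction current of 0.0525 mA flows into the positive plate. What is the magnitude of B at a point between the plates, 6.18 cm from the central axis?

No conduction current crosses the gap, so I_d there equals the 5.25×10^-5 A in the leads.
∮B·dl = μ₀ I_d,enc with I_d,enc = I_d r²/R² = 1.543×10^-5 A; so B = μ₀ I_d,enc/(2πr) = 4.99×10^-11 T.

4.99×10^-11 T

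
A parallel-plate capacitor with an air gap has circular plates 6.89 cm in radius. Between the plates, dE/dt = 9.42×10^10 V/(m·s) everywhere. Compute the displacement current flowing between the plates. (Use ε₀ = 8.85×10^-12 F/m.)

The displacement current is ε₀ times dΦ_E/dt = ε₀ A dE/dt = (8.85×10^-12)(0.01491)(9.42×10^10) = 0.0124 A.

0.0124 A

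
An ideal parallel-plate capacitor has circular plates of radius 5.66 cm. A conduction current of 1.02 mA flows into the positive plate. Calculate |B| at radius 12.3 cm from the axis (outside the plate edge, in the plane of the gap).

No conduction current crosses the gap, so I_d there equals the 1.02×10^-3 A in the leads.
Outside the plates the loop encloses all of I_d, so B·2πr = μ₀ I_d and B = 1.66×10^-9 T.

1.66×10^-9 T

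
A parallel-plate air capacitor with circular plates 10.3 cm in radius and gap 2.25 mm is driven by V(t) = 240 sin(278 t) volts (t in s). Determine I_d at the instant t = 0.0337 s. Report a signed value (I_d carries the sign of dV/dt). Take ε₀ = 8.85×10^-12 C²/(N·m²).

dV/dt = (240)(278)·cos(9.3686) = -6.661×10^4 V/s.
I_d = C dV/dt with C = ε₀A/d = (8.85×10^-12)(0.03333)/(2.25×10^-3) = 1.311×10^-10 F, so I_d = (1.311×10^-10)(-6.661×10^4) = -8.73×10^-6 A.

-8.73×10^-6 A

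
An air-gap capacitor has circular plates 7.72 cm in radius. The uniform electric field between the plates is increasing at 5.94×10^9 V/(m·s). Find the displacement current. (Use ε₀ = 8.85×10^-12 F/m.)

With a uniform field, Φ_E = EA, so I_d = ε₀ A dE/dt = 9.84×10^-4 A.

9.84×10^-4 A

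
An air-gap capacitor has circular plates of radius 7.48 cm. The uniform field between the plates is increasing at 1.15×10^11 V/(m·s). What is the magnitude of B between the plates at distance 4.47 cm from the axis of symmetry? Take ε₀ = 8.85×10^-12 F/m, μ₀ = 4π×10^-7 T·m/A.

2.86×10^-8 T

Through the whole plate area (πR² = 0.01758 m²), I_d = ε₀ πR² dE/dt = 0.01789 A.
∮B·dl = μ₀ I_d,enc with I_d,enc = I_d r²/R² = 6.389×10^-3 A; so B = μ₀ I_d,enc/(2πr) = 2.86×10^-8 T.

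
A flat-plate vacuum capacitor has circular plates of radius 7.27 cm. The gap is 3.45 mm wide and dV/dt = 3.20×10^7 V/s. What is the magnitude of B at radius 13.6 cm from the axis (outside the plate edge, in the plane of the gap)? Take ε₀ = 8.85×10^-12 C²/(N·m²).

2.00×10^-9 T

With E = V/d, dE/dt = 9.275×10^9 V/(m·s) and πR² = 0.01660 m², giving I_d = ε₀ πR² dE/dt = 1.363×10^-3 A.
For r ≥ R the full I_d is enclosed: B = μ₀ I_d/(2πr) = (4π×10^-7)(1.363×10^-3)/(2π·0.136) = 2.00×10^-9 T.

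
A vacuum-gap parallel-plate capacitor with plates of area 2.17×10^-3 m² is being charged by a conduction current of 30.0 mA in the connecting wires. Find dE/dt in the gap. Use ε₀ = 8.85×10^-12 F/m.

1.56×10^12 V/(m·s)

By continuity, I_d in the gap equals the 30.0 mA flowing in the wire.
Then dE/dt = I_d/(ε₀A) = 1.56×10^12 V/(m·s).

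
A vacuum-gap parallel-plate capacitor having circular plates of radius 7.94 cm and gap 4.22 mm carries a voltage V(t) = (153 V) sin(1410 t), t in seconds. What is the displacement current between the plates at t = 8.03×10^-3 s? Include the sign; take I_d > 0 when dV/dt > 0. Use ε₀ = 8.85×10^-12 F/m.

C = ε₀A/d = (8.85×10^-12)(0.01981)/(4.22×10^-3) = 4.154×10^-11 F. dV/dt = V₀ω·cos(ωt); at ωt = 11.3223 rad this factor is 0.3209.
I_d = C dV/dt = (4.154×10^-11)(153)(1410)(0.3209) = 2.88×10^-6 A.

2.88×10^-6 A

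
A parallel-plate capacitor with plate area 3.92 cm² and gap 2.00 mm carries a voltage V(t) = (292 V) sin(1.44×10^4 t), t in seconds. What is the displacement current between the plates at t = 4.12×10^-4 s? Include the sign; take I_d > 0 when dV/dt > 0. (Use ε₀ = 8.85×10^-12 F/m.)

dV/dt = (292)(1.44×10^4)·cos(5.9328) = 3.949×10^6 V/s.
I_d = C dV/dt with C = ε₀A/d = (8.85×10^-12)(3.92×10^-4)/(2.00×10^-3) = 1.735×10^-12 F, so I_d = (1.735×10^-12)(3.949×10^6) = 6.85×10^-6 A.

6.85×10^-6 A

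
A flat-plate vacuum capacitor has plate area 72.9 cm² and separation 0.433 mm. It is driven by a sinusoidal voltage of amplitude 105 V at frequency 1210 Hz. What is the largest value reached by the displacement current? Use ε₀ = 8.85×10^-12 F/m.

1.19×10^-4 A

(dE/dt)_max = V₀ω/d = 1.844×10^9 V/(m·s); ω = 2πf = 7603 rad/s.
I_d,max = ε₀ A (dE/dt)_max = (8.85×10^-12)(7.29×10^-3)(1.844×10^9) = 1.19×10^-4 A.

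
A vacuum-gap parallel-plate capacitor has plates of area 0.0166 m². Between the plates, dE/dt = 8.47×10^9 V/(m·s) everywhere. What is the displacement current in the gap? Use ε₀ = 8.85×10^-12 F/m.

1.24×10^-3 A

The displacement current is ε₀ times dΦ_E/dt = ε₀ A dE/dt = (8.85×10^-12)(0.0166)(8.47×10^9) = 1.24×10^-3 A.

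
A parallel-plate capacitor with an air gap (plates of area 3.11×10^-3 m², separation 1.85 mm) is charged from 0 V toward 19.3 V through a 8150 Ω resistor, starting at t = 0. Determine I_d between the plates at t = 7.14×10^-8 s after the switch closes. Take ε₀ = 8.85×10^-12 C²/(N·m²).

1.31×10^-3 A

With C = ε₀A/d = (8.85×10^-12)(3.11×10^-3)/(1.85×10^-3) = 1.488×10^-11 F, the time constant is τ = RC = 1.213×10^-7 s, so t/τ = 0.5886 and e^(−t/τ) = 0.5551.
I_d = I_cond = (V₀/R) e^(−t/τ) = (2.368×10^-3)(0.5551) = 1.31×10^-3 A.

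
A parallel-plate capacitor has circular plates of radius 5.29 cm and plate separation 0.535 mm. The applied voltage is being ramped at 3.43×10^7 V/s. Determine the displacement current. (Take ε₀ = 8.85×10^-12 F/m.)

4.99×10^-3 A

The displacement current equals the charging current C dV/dt. With C = ε₀A/d = (8.85×10^-12)(8.791×10^-3)/(5.35×10^-4) = 1.454×10^-10 F, I_d = (1.454×10^-10)(3.43×10^7) = 4.99×10^-3 A.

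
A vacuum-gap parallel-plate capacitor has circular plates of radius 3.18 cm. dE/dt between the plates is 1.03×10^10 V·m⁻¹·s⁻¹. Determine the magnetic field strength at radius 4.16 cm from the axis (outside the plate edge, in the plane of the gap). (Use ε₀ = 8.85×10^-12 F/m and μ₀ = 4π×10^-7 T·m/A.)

1.39×10^-9 T

I_d = ε₀ dΦ_E/dt = ε₀ πR² (dE/dt) = (8.85×10^-12)(3.177×10^-3)(1.03×10^10) = 2.896×10^-4 A through the full plate area.
Outside the plates the loop encloses all of I_d, so B·2πr = μ₀ I_d and B = 1.39×10^-9 T.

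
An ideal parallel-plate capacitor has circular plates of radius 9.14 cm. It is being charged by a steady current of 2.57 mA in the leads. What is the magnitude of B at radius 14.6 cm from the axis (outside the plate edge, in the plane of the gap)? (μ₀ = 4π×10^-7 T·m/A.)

3.52×10^-9 T

No conduction current crosses the gap, so I_d there equals the 2.57×10^-3 A in the leads.
Outside the plates the loop encloses all of I_d, so B·2πr = μ₀ I_d and B = 3.52×10^-9 T.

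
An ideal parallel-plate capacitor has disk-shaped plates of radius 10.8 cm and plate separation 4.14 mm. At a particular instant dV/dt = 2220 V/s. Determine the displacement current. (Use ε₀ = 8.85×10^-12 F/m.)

1.74×10^-7 A

The displacement current equals the charging current C dV/dt. With C = ε₀A/d = (8.85×10^-12)(0.03664)/(4.14×10^-3) = 7.832×10^-11 F, I_d = (7.832×10^-11)(2220) = 1.74×10^-7 A.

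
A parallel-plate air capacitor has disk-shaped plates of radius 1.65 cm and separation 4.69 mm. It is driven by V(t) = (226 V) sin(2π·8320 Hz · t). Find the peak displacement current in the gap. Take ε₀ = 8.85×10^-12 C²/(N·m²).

C = ε₀A/d = (8.85×10^-12)(8.553×10^-4)/(4.69×10^-3) = 1.614×10^-12 F; ω = 2πf = 5.228×10^4 rad/s.
I_d = C dV/dt, so |I_d|_max = C V₀ ω = (1.614×10^-12)(226)(5.228×10^4) = 1.91×10^-5 A.

1.91×10^-5 A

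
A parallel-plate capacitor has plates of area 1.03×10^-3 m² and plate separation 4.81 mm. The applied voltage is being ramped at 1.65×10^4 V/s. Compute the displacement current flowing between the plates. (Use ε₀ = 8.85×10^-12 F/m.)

3.13×10^-8 A

C = ε₀A/d = (8.85×10^-12)(1.03×10^-3)/(4.81×10^-3) = 1.895×10^-12 F.
I_d = C dV/dt = (1.895×10^-12)(1.65×10^4) = 3.13×10^-8 A.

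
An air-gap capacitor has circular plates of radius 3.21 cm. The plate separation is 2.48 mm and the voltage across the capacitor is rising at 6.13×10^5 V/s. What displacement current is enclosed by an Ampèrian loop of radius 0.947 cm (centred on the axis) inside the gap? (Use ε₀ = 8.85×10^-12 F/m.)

6.16×10^-7 A

dE/dt = (dV/dt)/d = 2.472×10^8 V/(m·s); I_d = ε₀(πR²)(dE/dt) = (8.85×10^-12)(3.237×10^-3)(2.472×10^8) = 7.082×10^-6 A.
Since J_d is uniform, the enclosed fraction is (r/R)² = 0.08703, giving I_d,enc = 6.16×10^-7 A.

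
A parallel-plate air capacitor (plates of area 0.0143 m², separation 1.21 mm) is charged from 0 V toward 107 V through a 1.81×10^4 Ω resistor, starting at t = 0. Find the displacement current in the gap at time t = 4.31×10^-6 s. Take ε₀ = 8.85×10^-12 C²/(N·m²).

6.07×10^-4 A

C = ε₀A/d = (8.85×10^-12)(0.0143)/(1.21×10^-3) = 1.046×10^-10 F, so τ = RC = 1.893×10^-6 s.
The conduction current is I(t) = (V₀/R) e^(−t/τ), and the displacement current between the plates equals it.
t/τ = 2.277; I_d = (107/1.81×10^4) · e^(−2.277) = (5.912×10^-3)(0.1026) = 6.07×10^-4 A.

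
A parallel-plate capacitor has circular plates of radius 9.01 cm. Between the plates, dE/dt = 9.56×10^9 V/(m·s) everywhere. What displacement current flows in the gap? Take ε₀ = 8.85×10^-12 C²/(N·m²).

2.16×10^-3 A

I_d = ε₀ A (dE/dt) = (8.85×10^-12)(0.02550 m²)(9.56×10^9) = 2.16×10^-3 A.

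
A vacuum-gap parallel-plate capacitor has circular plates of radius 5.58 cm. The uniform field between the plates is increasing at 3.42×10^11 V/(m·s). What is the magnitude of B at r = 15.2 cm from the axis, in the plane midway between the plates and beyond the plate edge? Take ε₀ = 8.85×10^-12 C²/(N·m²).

Total displacement current: I_d = ε₀(πR²)(dE/dt) = (8.85×10^-12)(9.782×10^-3)(3.42×10^11) = 0.02961 A.
With r > R the enclosed displacement current is the full I_d; B = μ₀ I_d / (2πr) = 3.90×10^-8 T.

3.90×10^-8 T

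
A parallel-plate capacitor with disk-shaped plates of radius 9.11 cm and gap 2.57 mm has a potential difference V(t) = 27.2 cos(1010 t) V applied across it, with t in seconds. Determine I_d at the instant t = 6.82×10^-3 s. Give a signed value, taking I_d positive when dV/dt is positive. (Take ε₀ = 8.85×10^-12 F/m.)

-1.40×10^-6 A

dV/dt = (27.2)(1010)·−sin(6.8882) = -1.563×10^4 V/s.
I_d = C dV/dt with C = ε₀A/d = (8.85×10^-12)(0.02607)/(2.57×10^-3) = 8.977×10^-11 F, so I_d = (8.977×10^-11)(-1.563×10^4) = -1.40×10^-6 A.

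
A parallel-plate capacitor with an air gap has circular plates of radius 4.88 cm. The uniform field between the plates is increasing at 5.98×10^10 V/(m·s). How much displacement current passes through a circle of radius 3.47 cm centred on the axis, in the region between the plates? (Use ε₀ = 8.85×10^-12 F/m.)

I_d = ε₀ dΦ_E/dt = ε₀ πR² (dE/dt) = (8.85×10^-12)(7.482×10^-3)(5.98×10^10) = 3.960×10^-3 A through the full plate area.
The field is uniform, so I_d,enc = I_d (r/R)² = (3.960×10^-3)(3.47/4.88)² = 2.00×10^-3 A.

2.00×10^-3 A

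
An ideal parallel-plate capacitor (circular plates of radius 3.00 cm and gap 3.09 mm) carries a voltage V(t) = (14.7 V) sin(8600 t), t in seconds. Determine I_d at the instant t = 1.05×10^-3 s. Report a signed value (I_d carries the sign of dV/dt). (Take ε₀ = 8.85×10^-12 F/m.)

dV/dt = (14.7)(8600)·cos(9.03) = -1.167×10^5 V/s.
I_d = C dV/dt with C = ε₀A/d = (8.85×10^-12)(2.827×10^-3)/(3.09×10^-3) = 8.097×10^-12 F, so I_d = (8.097×10^-12)(-1.167×10^5) = -9.45×10^-7 A.

-9.45×10^-7 A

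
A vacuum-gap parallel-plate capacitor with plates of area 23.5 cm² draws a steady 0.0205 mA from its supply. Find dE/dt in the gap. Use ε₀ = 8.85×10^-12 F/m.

Charge continuity gives I_d = I = 2.05×10^-5 A between the plates.
Then dE/dt = I_d/(ε₀A) = 9.86×10^8 V/(m·s).

9.86×10^8 V/(m·s)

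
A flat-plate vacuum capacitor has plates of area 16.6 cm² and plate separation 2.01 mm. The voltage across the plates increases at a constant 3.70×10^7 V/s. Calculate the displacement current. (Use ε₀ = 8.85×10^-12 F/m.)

The displacement current equals the charging current C dV/dt. With C = ε₀A/d = (8.85×10^-12)(1.66×10^-3)/(2.01×10^-3) = 7.309×10^-12 F, I_d = (7.309×10^-12)(3.70×10^7) = 2.70×10^-4 A.

2.70×10^-4 A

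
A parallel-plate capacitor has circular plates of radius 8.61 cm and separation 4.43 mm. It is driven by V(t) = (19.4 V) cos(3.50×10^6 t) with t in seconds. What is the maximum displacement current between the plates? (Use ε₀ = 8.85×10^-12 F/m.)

(dE/dt)_max = V₀ω/d = 1.533×10^10 V/(m·s); ω = 3.50×10^6 rad/s.
I_d,max = ε₀ A (dE/dt)_max = (8.85×10^-12)(0.02329)(1.533×10^10) = 3.16×10^-3 A.

3.16×10^-3 A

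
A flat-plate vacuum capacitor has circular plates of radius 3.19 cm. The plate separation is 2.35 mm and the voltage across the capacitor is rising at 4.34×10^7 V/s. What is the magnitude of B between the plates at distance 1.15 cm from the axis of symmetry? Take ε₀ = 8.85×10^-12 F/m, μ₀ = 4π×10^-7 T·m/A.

I_d = C dV/dt with C = ε₀πR²/d = 1.204×10^-11 F, so I_d = (1.204×10^-11)(4.34×10^7) = 5.225×10^-4 A.
An Ampèrian loop of radius r encloses a fraction (r/R)² of I_d. Then B·2πr = μ₀ I_d (r/R)², giving B = μ₀ I_d r/(2πR²) = 1.18×10^-9 T.

1.18×10^-9 T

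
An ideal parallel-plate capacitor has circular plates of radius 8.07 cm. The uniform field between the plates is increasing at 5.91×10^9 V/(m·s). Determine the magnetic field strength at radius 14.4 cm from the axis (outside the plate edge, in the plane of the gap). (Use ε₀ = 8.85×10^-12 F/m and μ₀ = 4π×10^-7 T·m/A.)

1.49×10^-9 T

Through the whole plate area (πR² = 0.02046 m²), I_d = ε₀ πR² dE/dt = 1.070×10^-3 A.
Outside the plates the loop encloses all of I_d, so B·2πr = μ₀ I_d and B = 1.49×10^-9 T.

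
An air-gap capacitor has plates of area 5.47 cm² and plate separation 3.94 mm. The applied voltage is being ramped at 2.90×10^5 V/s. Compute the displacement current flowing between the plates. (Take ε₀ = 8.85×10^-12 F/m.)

3.56×10^-7 A

C = ε₀A/d = (8.85×10^-12)(5.47×10^-4)/(3.94×10^-3) = 1.229×10^-12 F.
I_d = C dV/dt = (1.229×10^-12)(2.90×10^5) = 3.56×10^-7 A.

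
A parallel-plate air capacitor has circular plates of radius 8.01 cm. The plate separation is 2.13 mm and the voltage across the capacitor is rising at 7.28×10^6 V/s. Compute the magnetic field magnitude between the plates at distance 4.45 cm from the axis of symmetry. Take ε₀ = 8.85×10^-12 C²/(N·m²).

I_d = C dV/dt with C = ε₀πR²/d = 8.376×10^-11 F, so I_d = (8.376×10^-11)(7.28×10^6) = 6.098×10^-4 A.
An Ampèrian loop of radius r encloses a fraction (r/R)² of I_d. Then B·2πr = μ₀ I_d (r/R)², giving B = μ₀ I_d r/(2πR²) = 8.46×10^-10 T.

8.46×10^-10 T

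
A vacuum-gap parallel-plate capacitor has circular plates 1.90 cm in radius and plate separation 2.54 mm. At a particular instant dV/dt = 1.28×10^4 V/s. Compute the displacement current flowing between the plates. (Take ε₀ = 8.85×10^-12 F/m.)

5.06×10^-8 A

E = V/d so dE/dt = (dV/dt)/d = 5.039×10^6 V/(m·s), and I_d = ε₀ A dE/dt = (8.85×10^-12)(1.134×10^-3)(5.039×10^6) = 5.06×10^-8 A.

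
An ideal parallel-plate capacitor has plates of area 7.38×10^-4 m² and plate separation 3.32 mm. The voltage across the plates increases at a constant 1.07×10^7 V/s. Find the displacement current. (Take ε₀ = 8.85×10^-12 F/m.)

2.10×10^-5 A

The displacement current equals the charging current C dV/dt. With C = ε₀A/d = (8.85×10^-12)(7.38×10^-4)/(3.32×10^-3) = 1.967×10^-12 F, I_d = (1.967×10^-12)(1.07×10^7) = 2.10×10^-5 A.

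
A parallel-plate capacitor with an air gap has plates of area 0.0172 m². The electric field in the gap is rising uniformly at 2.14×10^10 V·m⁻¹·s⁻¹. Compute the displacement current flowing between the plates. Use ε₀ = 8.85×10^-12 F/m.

I_d = ε₀ A (dE/dt) = (8.85×10^-12)(0.0172 m²)(2.14×10^10) = 3.26×10^-3 A.

3.26×10^-3 A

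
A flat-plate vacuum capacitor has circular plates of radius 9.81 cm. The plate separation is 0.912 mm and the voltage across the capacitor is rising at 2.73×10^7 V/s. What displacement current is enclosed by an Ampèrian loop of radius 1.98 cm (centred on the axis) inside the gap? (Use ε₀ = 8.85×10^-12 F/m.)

3.26×10^-4 A

dE/dt = (dV/dt)/d = 2.993×10^10 V/(m·s); I_d = ε₀(πR²)(dE/dt) = (8.85×10^-12)(0.03023)(2.993×10^10) = 8.007×10^-3 A.
Since J_d is uniform, the enclosed fraction is (r/R)² = 0.04074, giving I_d,enc = 3.26×10^-4 A.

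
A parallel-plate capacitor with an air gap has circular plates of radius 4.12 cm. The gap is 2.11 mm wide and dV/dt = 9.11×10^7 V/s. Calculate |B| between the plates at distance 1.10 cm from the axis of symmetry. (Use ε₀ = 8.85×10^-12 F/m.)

2.64×10^-9 T

I_d = C dV/dt with C = ε₀πR²/d = 2.237×10^-11 F, so I_d = (2.237×10^-11)(9.11×10^7) = 2.038×10^-3 A.
An Ampèrian loop of radius r encloses a fraction (r/R)² of I_d. Then B·2πr = μ₀ I_d (r/R)², giving B = μ₀ I_d r/(2πR²) = 2.64×10^-9 T.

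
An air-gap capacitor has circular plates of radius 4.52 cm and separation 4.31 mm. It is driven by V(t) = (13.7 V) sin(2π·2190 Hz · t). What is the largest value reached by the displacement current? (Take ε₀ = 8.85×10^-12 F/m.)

C = ε₀A/d = (8.85×10^-12)(6.418×10^-3)/(4.31×10^-3) = 1.318×10^-11 F; ω = 2πf = 1.376×10^4 rad/s.
I_d = C dV/dt, so |I_d|_max = C V₀ ω = (1.318×10^-11)(13.7)(1.376×10^4) = 2.48×10^-6 A.

2.48×10^-6 A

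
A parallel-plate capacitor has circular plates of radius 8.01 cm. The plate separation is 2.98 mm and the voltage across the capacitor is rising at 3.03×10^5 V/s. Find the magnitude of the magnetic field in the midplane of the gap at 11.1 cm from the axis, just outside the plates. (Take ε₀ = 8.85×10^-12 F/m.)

3.27×10^-11 T

dE/dt = (dV/dt)/d = 1.017×10^8 V/(m·s); I_d = ε₀(πR²)(dE/dt) = (8.85×10^-12)(0.02016)(1.017×10^8) = 1.814×10^-5 A.
Outside the plates the loop encloses all of I_d, so B·2πr = μ₀ I_d and B = 3.27×10^-11 T.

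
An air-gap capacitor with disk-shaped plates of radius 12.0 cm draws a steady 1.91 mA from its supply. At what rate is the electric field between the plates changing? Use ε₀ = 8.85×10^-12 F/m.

4.77×10^9 V/(m·s)

The displacement current between the plates equals the conduction current, I_d = 1.91 mA.
Then dE/dt = I_d/(ε₀A) = 4.77×10^9 V/(m·s).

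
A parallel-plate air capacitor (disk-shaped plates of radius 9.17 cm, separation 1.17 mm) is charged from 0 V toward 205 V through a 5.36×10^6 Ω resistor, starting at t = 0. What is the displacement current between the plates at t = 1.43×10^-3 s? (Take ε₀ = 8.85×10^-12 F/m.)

1.01×10^-5 A

C = ε₀A/d = (8.85×10^-12)(0.02642)/(1.17×10^-3) = 1.998×10^-10 F, so τ = RC = 1.071×10^-3 s.
The conduction current is I(t) = (V₀/R) e^(−t/τ), and the displacement current between the plates equals it.
t/τ = 1.335; I_d = (205/5.36×10^6) · e^(−1.335) = (3.825×10^-5)(0.2632) = 1.01×10^-5 A.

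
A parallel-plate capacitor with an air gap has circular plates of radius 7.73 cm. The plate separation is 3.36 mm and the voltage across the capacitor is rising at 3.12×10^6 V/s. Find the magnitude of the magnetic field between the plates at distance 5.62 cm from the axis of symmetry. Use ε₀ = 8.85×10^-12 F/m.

With E = V/d, dE/dt = 9.286×10^8 V/(m·s) and πR² = 0.01877 m², giving I_d = ε₀ πR² dE/dt = 1.543×10^-4 A.
∮B·dl = μ₀ I_d,enc with I_d,enc = I_d r²/R² = 8.156×10^-5 A; so B = μ₀ I_d,enc/(2πr) = 2.90×10^-10 T.

2.90×10^-10 T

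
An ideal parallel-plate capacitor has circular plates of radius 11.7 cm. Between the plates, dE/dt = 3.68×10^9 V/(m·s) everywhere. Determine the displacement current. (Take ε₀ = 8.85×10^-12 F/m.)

The displacement current is ε₀ times dΦ_E/dt = ε₀ A dE/dt = (8.85×10^-12)(0.04301)(3.68×10^9) = 1.40×10^-3 A.

1.40×10^-3 A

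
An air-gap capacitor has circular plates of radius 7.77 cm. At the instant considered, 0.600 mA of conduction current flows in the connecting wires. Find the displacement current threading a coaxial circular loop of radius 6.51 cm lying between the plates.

4.21×10^-4 A

Between the plates the displacement current equals the wire current: I_d = 0.600 mA = 6.00×10^-4 A.
Since J_d is uniform, the enclosed fraction is (r/R)² = 0.7020, giving I_d,enc = 4.21×10^-4 A.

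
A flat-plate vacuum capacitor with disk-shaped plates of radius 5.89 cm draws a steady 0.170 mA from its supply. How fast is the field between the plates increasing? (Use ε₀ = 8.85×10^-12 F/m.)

Charge continuity gives I_d = I = 1.70×10^-4 A between the plates.
Since I_d = ε₀ A dE/dt, dE/dt = I_d/(ε₀A) = (1.70×10^-4)/((8.85×10^-12)(0.01090)) = 1.76×10^9 V/(m·s).

1.76×10^9 V/(m·s)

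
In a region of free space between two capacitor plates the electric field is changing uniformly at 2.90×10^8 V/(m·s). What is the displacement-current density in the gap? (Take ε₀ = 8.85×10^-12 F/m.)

2.57×10^-3 A/m²

J_d = ε₀ ∂E/∂t, so J_d = 2.57×10^-3 A/m².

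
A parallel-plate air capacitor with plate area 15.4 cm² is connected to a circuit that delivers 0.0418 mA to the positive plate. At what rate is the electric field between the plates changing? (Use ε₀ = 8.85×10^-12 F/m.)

The displacement current between the plates equals the conduction current, I_d = 0.0418 mA.
Since I_d = ε₀ A dE/dt, dE/dt = I_d/(ε₀A) = (4.18×10^-5)/((8.85×10^-12)(1.54×10^-3)) = 3.07×10^9 V/(m·s).

3.07×10^9 V/(m·s)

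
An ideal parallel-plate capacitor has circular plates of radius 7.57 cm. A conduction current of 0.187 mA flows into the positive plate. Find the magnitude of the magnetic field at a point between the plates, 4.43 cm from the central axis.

Between the plates the displacement current equals the wire current: I_d = 0.187 mA = 1.87×10^-4 A.
An Ampèrian loop of radius r encloses a fraction (r/R)² of I_d. Then B·2πr = μ₀ I_d (r/R)², giving B = μ₀ I_d r/(2πR²) = 2.89×10^-10 T.

2.89×10^-10 T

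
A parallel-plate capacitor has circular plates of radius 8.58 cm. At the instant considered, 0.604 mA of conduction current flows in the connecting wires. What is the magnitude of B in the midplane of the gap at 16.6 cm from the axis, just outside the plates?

7.28×10^-10 T

No conduction current crosses the gap, so I_d there equals the 6.04×10^-4 A in the leads.
With r > R the enclosed displacement current is the full I_d; B = μ₀ I_d / (2πr) = 7.28×10^-10 T.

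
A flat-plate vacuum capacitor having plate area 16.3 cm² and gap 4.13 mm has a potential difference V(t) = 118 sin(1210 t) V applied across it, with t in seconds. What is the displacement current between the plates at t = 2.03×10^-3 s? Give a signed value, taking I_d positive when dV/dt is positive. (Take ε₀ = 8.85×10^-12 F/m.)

-3.86×10^-7 A

dV/dt = (118)(1210)·cos(2.4563) = -1.105×10^5 V/s.
I_d = C dV/dt with C = ε₀A/d = (8.85×10^-12)(1.63×10^-3)/(4.13×10^-3) = 3.493×10^-12 F, so I_d = (3.493×10^-12)(-1.105×10^5) = -3.86×10^-7 A.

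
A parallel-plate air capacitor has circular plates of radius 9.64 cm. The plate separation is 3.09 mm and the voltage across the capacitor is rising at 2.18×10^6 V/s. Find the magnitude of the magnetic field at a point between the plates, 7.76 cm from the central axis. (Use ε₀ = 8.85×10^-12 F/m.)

3.04×10^-10 T

With E = V/d, dE/dt = 7.055×10^8 V/(m·s) and πR² = 0.02919 m², giving I_d = ε₀ πR² dE/dt = 1.823×10^-4 A.
∮B·dl = μ₀ I_d,enc with I_d,enc = I_d r²/R² = 1.181×10^-4 A; so B = μ₀ I_d,enc/(2πr) = 3.04×10^-10 T.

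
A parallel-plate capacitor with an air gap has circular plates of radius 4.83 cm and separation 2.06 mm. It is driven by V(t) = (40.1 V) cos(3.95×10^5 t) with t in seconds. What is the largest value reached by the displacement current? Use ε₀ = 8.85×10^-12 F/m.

C = ε₀A/d = (8.85×10^-12)(7.329×10^-3)/(2.06×10^-3) = 3.149×10^-11 F; ω = 3.95×10^5 rad/s.
I_d = C dV/dt, so |I_d|_max = C V₀ ω = (3.149×10^-11)(40.1)(3.95×10^5) = 4.99×10^-4 A.

4.99×10^-4 A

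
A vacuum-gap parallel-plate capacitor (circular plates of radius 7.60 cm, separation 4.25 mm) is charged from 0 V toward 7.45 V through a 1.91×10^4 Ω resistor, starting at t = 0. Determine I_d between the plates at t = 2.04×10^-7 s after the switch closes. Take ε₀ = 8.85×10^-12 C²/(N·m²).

2.94×10^-4 A

C = ε₀A/d = (8.85×10^-12)(0.01815)/(4.25×10^-3) = 3.779×10^-11 F and τ = RC = 7.218×10^-7 s. I_d in the gap equals the RC charging current.
I_d(t) = (V₀/R) e^(−t/τ) = 3.901×10^-4 · e^(−0.2826) = 2.94×10^-4 A.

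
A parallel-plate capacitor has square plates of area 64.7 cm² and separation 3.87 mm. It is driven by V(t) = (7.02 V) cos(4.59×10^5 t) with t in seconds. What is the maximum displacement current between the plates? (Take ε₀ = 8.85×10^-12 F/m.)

4.77×10^-5 A

The displacement current equals the conduction current C dV/dt, which peaks at C V₀ ω.
With C = ε₀A/d = (8.85×10^-12)(6.47×10^-3)/(3.87×10^-3) = 1.480×10^-11 F and ω = 4.59×10^5 rad/s, I_d,max = (1.480×10^-11)(7.02)(4.59×10^5) = 4.77×10^-5 A.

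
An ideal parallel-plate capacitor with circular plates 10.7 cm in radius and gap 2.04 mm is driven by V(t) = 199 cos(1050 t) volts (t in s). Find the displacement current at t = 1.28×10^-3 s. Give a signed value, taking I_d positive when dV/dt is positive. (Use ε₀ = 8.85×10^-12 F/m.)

-3.18×10^-5 A

dV/dt = (199)(1050)·−sin(1.344) = -2.036×10^5 V/s.
I_d = C dV/dt with C = ε₀A/d = (8.85×10^-12)(0.03597)/(2.04×10^-3) = 1.560×10^-10 F, so I_d = (1.560×10^-10)(-2.036×10^5) = -3.18×10^-5 A.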